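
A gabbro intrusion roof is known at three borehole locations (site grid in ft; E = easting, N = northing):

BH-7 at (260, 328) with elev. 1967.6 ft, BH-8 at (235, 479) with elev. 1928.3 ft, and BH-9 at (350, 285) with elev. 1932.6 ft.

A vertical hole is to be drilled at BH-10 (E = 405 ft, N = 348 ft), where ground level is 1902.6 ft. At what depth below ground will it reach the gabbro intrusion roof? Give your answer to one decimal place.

Let the plane be z = a·E + b·N + c.
BH-8−BH-7: −25a + 151b = −39.3;  BH-9−BH-7: 90a − 43b = −35.
Solving gives a = −0.55732, b = −0.35254.
Then c = 1967.6 − a·260 − b·328 = 2228.14.
At (405, 348): z_contact = −225.72 − 122.68 + 2228.14 = 1879.74 ft.
Depth below ground = 1902.6 − 1879.74 = 22.9 ft.

22.9 ft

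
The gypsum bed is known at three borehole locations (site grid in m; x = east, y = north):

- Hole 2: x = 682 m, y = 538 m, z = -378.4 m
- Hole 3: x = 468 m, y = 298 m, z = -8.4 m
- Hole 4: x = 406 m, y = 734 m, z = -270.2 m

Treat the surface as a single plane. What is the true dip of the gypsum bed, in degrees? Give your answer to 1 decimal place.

Two edge vectors: Hole 2→Hole 3 = (-214, -240, 370), Hole 2→Hole 4 = (-276, 196, 108.2).
Normal n = (Hole 2→Hole 3) × (Hole 2→Hole 4) = (-98488, -78965.2, -108184).
So ∂z/∂x = −n_x/n_z = −0.91037 and ∂z/∂y = −n_y/n_z = −0.72992.
Gradient magnitude |∇z| = √(a² + b²) = √(0.82878 + 0.53278) = 1.16686.
True dip = arctan(1.16686) = 49.4°, dipping toward NE (azimuth ≈ 051°).

49.4°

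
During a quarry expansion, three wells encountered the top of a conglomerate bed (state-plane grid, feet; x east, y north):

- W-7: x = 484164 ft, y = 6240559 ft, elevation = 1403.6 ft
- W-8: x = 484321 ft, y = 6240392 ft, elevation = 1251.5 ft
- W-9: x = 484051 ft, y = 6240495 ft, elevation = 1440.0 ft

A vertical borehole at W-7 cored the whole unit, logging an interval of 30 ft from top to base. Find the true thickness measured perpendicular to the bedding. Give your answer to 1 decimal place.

24.9 ft

Two edge vectors: W-7→W-8 = (157, -167, -152.1), W-7→W-9 = (-113, -64, 36.4).
Normal n = (W-7→W-8) × (W-7→W-9) = (-15813.2, 11472.5, -28919).
So ∂z/∂x = −n_x/n_z = −0.54681 and ∂z/∂y = −n_y/n_z = 0.39671.
|∇z| = √(a²+b²) = 0.67556, so dip δ = arctan(0.67556) = 34.04°.
True thickness = vertical thickness × cos δ = 30 × cos 34.04° = 24.9 ft.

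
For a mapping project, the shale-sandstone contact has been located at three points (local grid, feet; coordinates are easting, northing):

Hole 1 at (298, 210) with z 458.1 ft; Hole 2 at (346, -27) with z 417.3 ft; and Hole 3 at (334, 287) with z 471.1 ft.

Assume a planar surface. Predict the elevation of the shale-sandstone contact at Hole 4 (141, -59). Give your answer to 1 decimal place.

Two edge vectors: Hole 1→Hole 2 = (48, -237, -40.8), Hole 1→Hole 3 = (36, 77, 13).
Normal n = (Hole 1→Hole 2) × (Hole 1→Hole 3) = (60.6, -2092.8, 12228).
So ∂z/∂easting = −n_x/n_z = −0.00496 and ∂z/∂northing = −n_y/n_z = 0.17115.
Intercept c from Hole 1: 458.1 + 1.48 − 35.94 = 423.64.
At (141, -59): z = −0.7 − 10.1 + 423.64 = 412.8 ft.

412.8 ft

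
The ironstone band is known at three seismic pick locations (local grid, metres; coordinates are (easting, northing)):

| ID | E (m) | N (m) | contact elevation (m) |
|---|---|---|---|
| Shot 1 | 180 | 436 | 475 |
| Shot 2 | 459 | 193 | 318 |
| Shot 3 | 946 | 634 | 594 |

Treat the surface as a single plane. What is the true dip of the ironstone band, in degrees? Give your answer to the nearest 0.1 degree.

32.4°

Two edge vectors: Shot 1→Shot 2 = (279, -243, -157), Shot 1→Shot 3 = (766, 198, 119).
Normal n = (Shot 1→Shot 2) × (Shot 1→Shot 3) = (2169, -153463, 241380).
So ∂z/∂E = −n_x/n_z = −0.00899 and ∂z/∂N = −n_y/n_z = 0.63577.
Gradient magnitude |∇z| = √(a² + b²) = √(0.00008 + 0.40421) = 0.63584.
True dip = arctan(0.63584) = 32.4°, dipping toward S (azimuth ≈ 179°).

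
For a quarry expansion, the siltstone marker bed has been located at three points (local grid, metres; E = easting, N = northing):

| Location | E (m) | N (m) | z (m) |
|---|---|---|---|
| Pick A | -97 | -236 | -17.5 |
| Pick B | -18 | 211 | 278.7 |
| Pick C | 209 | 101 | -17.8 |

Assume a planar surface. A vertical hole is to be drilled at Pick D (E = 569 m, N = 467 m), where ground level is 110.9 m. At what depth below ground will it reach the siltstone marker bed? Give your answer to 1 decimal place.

Two edge vectors: Pick A→Pick B = (79, 447, 296.2), Pick A→Pick C = (306, 337, -0.3).
Normal n = (Pick A→Pick B) × (Pick A→Pick C) = (-99953.5, 90660.9, -110159).
So ∂z/∂E = −n_x/n_z = −0.90736 and ∂z/∂N = −n_y/n_z = 0.82300.
Intercept c from Pick A: -17.5 − 88.01 + 194.23 = 88.71.
At (569, 467): z_contact = −516.29 + 384.34 + 88.71 = -43.23 m.
Depth below ground = 110.9 − (-43.23) = 154.1 m.

154.1 m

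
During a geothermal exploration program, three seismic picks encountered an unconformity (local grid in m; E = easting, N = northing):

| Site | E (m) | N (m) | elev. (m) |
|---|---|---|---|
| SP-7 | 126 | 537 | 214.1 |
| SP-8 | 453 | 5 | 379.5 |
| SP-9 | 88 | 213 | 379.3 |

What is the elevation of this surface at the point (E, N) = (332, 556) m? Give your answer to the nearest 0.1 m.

149.0 m

Two edge vectors: SP-7→SP-8 = (327, -532, 165.4), SP-7→SP-9 = (-38, -324, 165.2).
Normal n = (SP-7→SP-8) × (SP-7→SP-9) = (-34296.8, -60305.6, -126164).
So ∂z/∂E = −n_x/n_z = −0.27184 and ∂z/∂N = −n_y/n_z = −0.47799.
Intercept c from SP-7: 214.1 + 34.25 + 256.68 = 505.03.
At (332, 556): z = −90.3 − 265.8 + 505.03 = 149.0 m.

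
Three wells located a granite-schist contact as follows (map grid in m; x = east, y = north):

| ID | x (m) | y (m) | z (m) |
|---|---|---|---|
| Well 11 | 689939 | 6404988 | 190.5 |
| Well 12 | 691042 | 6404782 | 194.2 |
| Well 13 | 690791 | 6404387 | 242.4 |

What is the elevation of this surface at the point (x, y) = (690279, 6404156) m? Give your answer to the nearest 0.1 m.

276.9 m

Let the plane be z = a·x + b·y + c.
Well 12−Well 11: 1103a − 206b = 3.7;  Well 13−Well 11: 852a − 601b = 51.9.
Solving gives a = −0.017373526, b = −0.110985431.
Then c = 190.5 − a·689939 − b·6404988 = 723037.52.
At (690279, 6404156): z = −11992.6 − 710768.0 + 723037.52 = 276.9 m.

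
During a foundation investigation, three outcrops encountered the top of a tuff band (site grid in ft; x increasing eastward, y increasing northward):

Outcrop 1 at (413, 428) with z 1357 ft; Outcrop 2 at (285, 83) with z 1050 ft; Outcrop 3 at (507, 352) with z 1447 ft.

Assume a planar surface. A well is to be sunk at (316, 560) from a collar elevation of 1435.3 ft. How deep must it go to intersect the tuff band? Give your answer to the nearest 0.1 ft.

149.1 ft

Two edge vectors: Outcrop 1→Outcrop 2 = (-128, -345, -307), Outcrop 1→Outcrop 3 = (94, -76, 90).
Normal n = (Outcrop 1→Outcrop 2) × (Outcrop 1→Outcrop 3) = (-54382, -17338, 42158).
So ∂z/∂x = −n_x/n_z = 1.28996 and ∂z/∂y = −n_y/n_z = 0.41126.
Intercept c from Outcrop 1: 1357 − 532.75 − 176.02 = 648.23.
At (316, 560): z_contact = 407.63 + 230.31 + 648.23 = 1286.16 ft.
Depth below ground = 1435.3 − 1286.16 = 149.1 ft.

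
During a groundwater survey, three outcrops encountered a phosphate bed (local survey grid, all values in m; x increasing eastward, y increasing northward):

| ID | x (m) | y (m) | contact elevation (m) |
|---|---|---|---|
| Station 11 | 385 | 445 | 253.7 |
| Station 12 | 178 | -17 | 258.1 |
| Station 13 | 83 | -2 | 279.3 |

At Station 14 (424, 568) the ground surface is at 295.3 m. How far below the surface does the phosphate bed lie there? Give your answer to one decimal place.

39.4 m

Two edge vectors: Station 11→Station 12 = (-207, -462, 4.4), Station 11→Station 13 = (-302, -447, 25.6).
Normal n = (Station 11→Station 12) × (Station 11→Station 13) = (-9860.4, 3970.4, -46995).
So ∂z/∂x = −n_x/n_z = −0.20982 and ∂z/∂y = −n_y/n_z = 0.08449.
Intercept c from Station 11: 253.7 + 80.78 − 37.60 = 296.88.
At (424, 568): z_contact = −88.96 + 47.99 + 296.88 = 255.91 m.
Depth below ground = 295.3 − 255.91 = 39.4 m.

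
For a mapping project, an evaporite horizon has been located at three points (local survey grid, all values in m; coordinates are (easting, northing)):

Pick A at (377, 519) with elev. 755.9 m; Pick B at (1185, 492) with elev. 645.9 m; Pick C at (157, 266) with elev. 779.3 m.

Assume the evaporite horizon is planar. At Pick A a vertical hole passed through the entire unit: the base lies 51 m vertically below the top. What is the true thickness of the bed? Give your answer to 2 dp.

50.52 m

Let the plane be z = a·E + b·N + c.
Pick B−Pick A: 808a − 27b = −110;  Pick C−Pick A: −220a − 253b = 23.4.
Solving gives a = −0.13530, b = 0.02516.
|∇z| = √(a²+b²) = 0.13762, so dip δ = arctan(0.13762) = 7.84°.
True thickness = vertical thickness × cos δ = 51 × cos 7.84° = 50.52 m.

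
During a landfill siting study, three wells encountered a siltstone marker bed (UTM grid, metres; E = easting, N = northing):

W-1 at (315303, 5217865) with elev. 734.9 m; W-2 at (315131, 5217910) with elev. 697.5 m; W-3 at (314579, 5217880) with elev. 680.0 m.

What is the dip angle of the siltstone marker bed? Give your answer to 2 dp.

Let the plane be z = a·E + b·N + c.
W-2−W-1: −172a + 45b = −37.4;  W-3−W-1: −724a + 15b = −54.9.
Solving gives a = 0.06365, b = −0.58783.
Gradient magnitude |∇z| = √(a² + b²) = √(0.00405 + 0.34554) = 0.59126.
True dip = arctan(0.59126) = 30.59°, dipping toward N (azimuth ≈ 354°).

30.59°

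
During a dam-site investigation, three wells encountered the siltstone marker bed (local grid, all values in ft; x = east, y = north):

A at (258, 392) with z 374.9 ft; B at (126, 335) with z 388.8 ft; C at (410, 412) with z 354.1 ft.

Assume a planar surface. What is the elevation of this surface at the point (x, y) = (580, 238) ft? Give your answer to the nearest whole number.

310 ft

Let the plane be z = a·x + b·y + c.
B−A: −132a − 57b = 13.9;  C−A: 152a + 20b = −20.8.
Solving gives a = −0.15066, b = 0.10505.
Then c = 374.9 − a·258 − b·392 = 372.59.
At (580, 238): z = −87.4 + 25.0 + 372.59 = 310.2 ft.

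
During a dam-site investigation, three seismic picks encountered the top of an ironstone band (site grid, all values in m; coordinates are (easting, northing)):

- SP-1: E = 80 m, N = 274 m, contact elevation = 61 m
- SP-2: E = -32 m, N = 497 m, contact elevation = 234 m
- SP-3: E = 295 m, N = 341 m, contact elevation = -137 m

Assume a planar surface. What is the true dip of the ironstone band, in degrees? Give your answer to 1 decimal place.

46.2°

Let the plane be z = a·E + b·N + c.
SP-2−SP-1: −112a + 223b = 173;  SP-3−SP-1: 215a + 67b = −198.
Solving gives a = −1.00534, b = 0.27086.
Gradient magnitude |∇z| = √(a² + b²) = √(1.01070 + 0.07337) = 1.04119.
True dip = arctan(1.04119) = 46.2°, dipping toward ESE (azimuth ≈ 105°).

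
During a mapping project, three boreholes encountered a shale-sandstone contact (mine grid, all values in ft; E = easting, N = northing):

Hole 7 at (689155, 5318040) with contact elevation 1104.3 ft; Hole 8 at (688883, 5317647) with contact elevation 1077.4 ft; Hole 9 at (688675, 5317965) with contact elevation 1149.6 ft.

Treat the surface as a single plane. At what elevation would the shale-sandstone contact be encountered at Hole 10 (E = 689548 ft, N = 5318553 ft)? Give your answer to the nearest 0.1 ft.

Let the plane be z = a·E + b·N + c.
Hole 8−Hole 7: −272a − 393b = −26.9;  Hole 9−Hole 7: −480a − 75b = 45.3.
Solving gives a = −0.117810271, b = 0.149985735.
Then c = 1104.3 − a·689155 − b·5318040 = −715336.30.
At (689548, 5318553): z = −81235.8 + 797707.1 − 715336.30 = 1134.9 ft.

1134.9 ft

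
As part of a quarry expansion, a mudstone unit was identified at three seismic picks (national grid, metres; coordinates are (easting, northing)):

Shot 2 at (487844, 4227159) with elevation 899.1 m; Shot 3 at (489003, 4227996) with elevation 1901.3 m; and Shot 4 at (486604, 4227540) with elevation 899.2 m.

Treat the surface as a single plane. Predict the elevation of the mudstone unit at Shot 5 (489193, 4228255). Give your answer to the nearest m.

2168 m

Let the plane be z = a·E + b·N + c.
Shot 3−Shot 2: 1159a + 837b = 1002.2;  Shot 4−Shot 2: −1240a + 381b = 0.1.
Solving gives a = 0.25803655, b = 0.84006647.
Then c = 899.1 − a·487844 − b·4227159 = −3676077.02.
At (489193, 4228255): z = 126229.7 + 3552015.3 − 3676077.02 = 2167.9 m.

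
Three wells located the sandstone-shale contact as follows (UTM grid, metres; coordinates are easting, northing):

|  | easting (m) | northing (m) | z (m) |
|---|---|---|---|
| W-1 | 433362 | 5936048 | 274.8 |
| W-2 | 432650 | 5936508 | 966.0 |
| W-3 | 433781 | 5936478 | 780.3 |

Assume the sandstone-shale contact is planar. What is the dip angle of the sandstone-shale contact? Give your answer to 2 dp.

52.61°

Two edge vectors: W-1→W-2 = (-712, 460, 691.2), W-1→W-3 = (419, 430, 505.5).
Normal n = (W-1→W-2) × (W-1→W-3) = (-64686, 649528.8, -498900).
So ∂z/∂easting = −n_x/n_z = −0.12966 and ∂z/∂northing = −n_y/n_z = 1.30192.
Gradient magnitude |∇z| = √(a² + b²) = √(0.01681 + 1.69500) = 1.30836.
True dip = arctan(1.30836) = 52.61°, dipping toward S (azimuth ≈ 174°).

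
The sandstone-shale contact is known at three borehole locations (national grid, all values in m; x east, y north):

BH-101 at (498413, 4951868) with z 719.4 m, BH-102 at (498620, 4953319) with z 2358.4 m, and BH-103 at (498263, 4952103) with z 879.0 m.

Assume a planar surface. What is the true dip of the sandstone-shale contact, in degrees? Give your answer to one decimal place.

Let the plane be z = a·x + b·y + c.
BH-102−BH-101: 207a + 1451b = 1639;  BH-103−BH-101: −150a + 235b = 159.6.
Solving gives a = 0.57675, b = 1.04729.
Gradient magnitude |∇z| = √(a² + b²) = √(0.33264 + 1.09681) = 1.19560.
True dip = arctan(1.19560) = 50.1°, dipping toward SSW (azimuth ≈ 209°).

50.1°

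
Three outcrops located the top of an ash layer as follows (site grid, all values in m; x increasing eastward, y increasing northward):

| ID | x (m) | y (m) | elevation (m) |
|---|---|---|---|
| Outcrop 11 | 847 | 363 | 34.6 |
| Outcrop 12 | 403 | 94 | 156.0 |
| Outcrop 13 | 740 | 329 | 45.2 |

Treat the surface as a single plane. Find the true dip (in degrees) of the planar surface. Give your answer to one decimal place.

31.5°

Let the plane be z = a·x + b·y + c.
Outcrop 12−Outcrop 11: −444a − 269b = 121.4;  Outcrop 13−Outcrop 11: −107a − 34b = 10.6.
Solving gives a = 0.09324, b = −0.60520.
Gradient magnitude |∇z| = √(a² + b²) = √(0.00869 + 0.36627) = 0.61234.
True dip = arctan(0.61234) = 31.5°, dipping toward N (azimuth ≈ 351°).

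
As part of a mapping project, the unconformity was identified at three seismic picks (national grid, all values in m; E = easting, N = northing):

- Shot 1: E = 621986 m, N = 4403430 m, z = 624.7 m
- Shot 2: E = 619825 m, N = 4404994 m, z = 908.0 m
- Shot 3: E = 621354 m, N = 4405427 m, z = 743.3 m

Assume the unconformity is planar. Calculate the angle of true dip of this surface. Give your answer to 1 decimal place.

Let the plane be z = a·E + b·N + c.
Shot 2−Shot 1: −2161a + 1564b = 283.3;  Shot 3−Shot 1: −632a + 1997b = 118.6.
Solving gives a = −0.11429, b = 0.02322.
Gradient magnitude |∇z| = √(a² + b²) = √(0.01306 + 0.00054) = 0.11663.
True dip = arctan(0.11663) = 6.7°, dipping toward ESE (azimuth ≈ 101°).

6.7°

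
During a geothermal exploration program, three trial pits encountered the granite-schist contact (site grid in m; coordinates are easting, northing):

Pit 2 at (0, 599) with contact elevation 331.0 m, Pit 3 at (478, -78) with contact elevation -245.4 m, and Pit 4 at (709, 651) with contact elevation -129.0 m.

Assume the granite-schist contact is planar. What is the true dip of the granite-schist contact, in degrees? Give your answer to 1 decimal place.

37.7°

Two edge vectors: Pit 2→Pit 3 = (478, -677, -576.4), Pit 2→Pit 4 = (709, 52, -460).
Normal n = (Pit 2→Pit 3) × (Pit 2→Pit 4) = (341392.8, -188787.6, 504849).
So ∂z/∂easting = −n_x/n_z = −0.67623 and ∂z/∂northing = −n_y/n_z = 0.37395.
Gradient magnitude |∇z| = √(a² + b²) = √(0.45728 + 0.13984) = 0.77274.
True dip = arctan(0.77274) = 37.7°, dipping toward ESE (azimuth ≈ 119°).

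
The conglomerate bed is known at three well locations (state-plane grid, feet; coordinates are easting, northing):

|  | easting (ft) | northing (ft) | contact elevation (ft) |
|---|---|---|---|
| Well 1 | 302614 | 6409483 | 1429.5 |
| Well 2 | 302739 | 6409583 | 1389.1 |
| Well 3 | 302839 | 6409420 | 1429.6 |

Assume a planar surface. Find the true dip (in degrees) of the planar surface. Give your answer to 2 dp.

Two edge vectors: Well 1→Well 2 = (125, 100, -40.4), Well 1→Well 3 = (225, -63, 0.1).
Normal n = (Well 1→Well 2) × (Well 1→Well 3) = (-2535.2, -9102.5, -30375).
So ∂z/∂easting = −n_x/n_z = −0.08346 and ∂z/∂northing = −n_y/n_z = −0.29967.
Gradient magnitude |∇z| = √(a² + b²) = √(0.00697 + 0.08980) = 0.31108.
True dip = arctan(0.31108) = 17.28°, dipping toward NNE (azimuth ≈ 016°).

17.28°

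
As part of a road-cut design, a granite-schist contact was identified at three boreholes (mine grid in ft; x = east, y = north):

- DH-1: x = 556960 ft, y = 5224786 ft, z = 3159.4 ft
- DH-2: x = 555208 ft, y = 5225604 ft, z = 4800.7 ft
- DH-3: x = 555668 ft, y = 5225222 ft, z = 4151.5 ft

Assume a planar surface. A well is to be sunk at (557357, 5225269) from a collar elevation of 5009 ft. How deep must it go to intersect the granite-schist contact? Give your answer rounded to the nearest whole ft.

1349 ft

Let the plane be z = a·x + b·y + c.
DH-2−DH-1: −1752a + 818b = 1641.3;  DH-3−DH-1: −1292a + 436b = 992.1.
Solving gives a = −0.32742744, b = 1.30519209.
Then c = 3159.4 − a·556960 − b·5224786 = −6633825.99.
At (557357, 5225269): z_contact = −182494.0 + 6819979.8 − 6633825.99 = 3659.8 ft.
Depth below ground = 5009 − 3659.8 = 1349 ft.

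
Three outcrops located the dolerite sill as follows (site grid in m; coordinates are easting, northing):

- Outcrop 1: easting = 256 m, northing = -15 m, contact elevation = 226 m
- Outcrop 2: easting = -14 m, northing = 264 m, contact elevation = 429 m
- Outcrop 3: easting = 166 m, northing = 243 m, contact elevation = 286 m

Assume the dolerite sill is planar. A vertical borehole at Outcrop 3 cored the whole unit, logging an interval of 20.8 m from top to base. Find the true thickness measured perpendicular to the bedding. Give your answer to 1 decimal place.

Two edge vectors: Outcrop 1→Outcrop 2 = (-270, 279, 203), Outcrop 1→Outcrop 3 = (-90, 258, 60).
Normal n = (Outcrop 1→Outcrop 2) × (Outcrop 1→Outcrop 3) = (-35634, -2070, -44550).
So ∂z/∂easting = −n_x/n_z = −0.79987 and ∂z/∂northing = −n_y/n_z = −0.04646.
|∇z| = √(a²+b²) = 0.80121, so dip δ = arctan(0.80121) = 38.70°.
True thickness = vertical thickness × cos δ = 20.8 × cos 38.70° = 16.2 m.

16.2 m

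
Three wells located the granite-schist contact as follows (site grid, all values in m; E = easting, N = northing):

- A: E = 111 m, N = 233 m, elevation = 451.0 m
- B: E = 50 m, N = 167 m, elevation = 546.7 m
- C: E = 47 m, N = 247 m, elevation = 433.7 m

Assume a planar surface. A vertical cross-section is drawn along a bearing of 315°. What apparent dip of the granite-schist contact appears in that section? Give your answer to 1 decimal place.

Two edge vectors: A→B = (-61, -66, 95.7), A→C = (-64, 14, -17.3).
Normal n = (A→B) × (A→C) = (-198, -7180.1, -5078).
So ∂z/∂E = −n_x/n_z = −0.03899 and ∂z/∂N = −n_y/n_z = −1.41396.
Unit vector along 315° is (sin 315°, cos 315°) = (-0.7071, 0.7071).
Slope in that direction = a·(-0.7071) + b·(0.7071) = −0.97225.
Apparent dip = arctan|0.97225| = 44.2° (true dip is 54.7°, so apparent ≤ true as expected).

44.2°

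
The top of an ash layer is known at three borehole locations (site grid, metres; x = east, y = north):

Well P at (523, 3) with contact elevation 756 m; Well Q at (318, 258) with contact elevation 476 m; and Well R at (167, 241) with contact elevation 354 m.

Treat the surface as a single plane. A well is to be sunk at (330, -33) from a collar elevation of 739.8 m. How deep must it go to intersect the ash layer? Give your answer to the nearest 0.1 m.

133.9 m

Two edge vectors: Well P→Well Q = (-205, 255, -280), Well P→Well R = (-356, 238, -402).
Normal n = (Well P→Well Q) × (Well P→Well R) = (-35870, 17270, 41990).
So ∂z/∂x = −n_x/n_z = 0.85425 and ∂z/∂y = −n_y/n_z = −0.41129.
Intercept c from Well P: 756 − 446.77 + 1.23 = 310.46.
At (330, -33): z_contact = 281.90 + 13.57 + 310.46 = 605.94 m.
Depth below ground = 739.8 − 605.94 = 133.9 m.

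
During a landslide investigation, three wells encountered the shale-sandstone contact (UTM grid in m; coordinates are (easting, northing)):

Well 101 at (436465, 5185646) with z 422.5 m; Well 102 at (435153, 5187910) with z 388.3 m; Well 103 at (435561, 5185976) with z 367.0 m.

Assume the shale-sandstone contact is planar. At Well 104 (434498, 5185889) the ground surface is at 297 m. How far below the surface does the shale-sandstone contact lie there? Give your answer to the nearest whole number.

8 m

Two edge vectors: Well 101→Well 102 = (-1312, 2264, -34.2), Well 101→Well 103 = (-904, 330, -55.5).
Normal n = (Well 101→Well 102) × (Well 101→Well 103) = (-114366, -41899.2, 1613696).
So ∂z/∂E = −n_x/n_z = 0.07087208 and ∂z/∂N = −n_y/n_z = 0.02596474.
Intercept c from Well 101: 422.5 − 30933.18 − 134643.96 = −165154.64.
At (434498, 5185889): z_contact = 30793.8 + 134650.3 − 165154.64 = 289.4 m.
Depth below ground = 297 − 289.4 = 8 m.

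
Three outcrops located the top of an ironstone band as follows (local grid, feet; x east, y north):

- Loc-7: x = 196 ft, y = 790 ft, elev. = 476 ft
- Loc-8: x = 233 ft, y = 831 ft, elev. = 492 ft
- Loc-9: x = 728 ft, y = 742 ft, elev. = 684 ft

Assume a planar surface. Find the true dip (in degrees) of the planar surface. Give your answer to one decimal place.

21.6°

Two edge vectors: Loc-7→Loc-8 = (37, 41, 16), Loc-7→Loc-9 = (532, -48, 208).
Normal n = (Loc-7→Loc-8) × (Loc-7→Loc-9) = (9296, 816, -23588).
So ∂z/∂x = −n_x/n_z = 0.39410 and ∂z/∂y = −n_y/n_z = 0.03459.
Gradient magnitude |∇z| = √(a² + b²) = √(0.15531 + 0.00120) = 0.39561.
True dip = arctan(0.39561) = 21.6°, dipping toward W (azimuth ≈ 265°).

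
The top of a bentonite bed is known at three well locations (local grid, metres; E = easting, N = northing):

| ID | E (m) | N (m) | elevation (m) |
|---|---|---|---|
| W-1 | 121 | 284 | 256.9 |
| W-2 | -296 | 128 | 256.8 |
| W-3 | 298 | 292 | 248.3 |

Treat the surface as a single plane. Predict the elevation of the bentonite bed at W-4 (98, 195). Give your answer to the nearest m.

245 m

Let the plane be z = a·E + b·N + c.
W-2−W-1: −417a − 156b = −0.1;  W-3−W-1: 177a + 8b = −8.6.
Solving gives a = −0.05530, b = 0.14846.
Then c = 256.9 − a·121 − b·284 = 221.43.
At (98, 195): z = −5.4 + 28.9 + 221.43 = 245.0 m.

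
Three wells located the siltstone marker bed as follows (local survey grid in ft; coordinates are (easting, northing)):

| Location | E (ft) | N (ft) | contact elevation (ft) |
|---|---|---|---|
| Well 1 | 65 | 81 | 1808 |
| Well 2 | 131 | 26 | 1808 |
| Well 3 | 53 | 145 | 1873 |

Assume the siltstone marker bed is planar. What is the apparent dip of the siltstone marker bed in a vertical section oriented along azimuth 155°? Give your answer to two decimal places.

33.70°

Let the plane be z = a·E + b·N + c.
Well 2−Well 1: 66a − 55b = 0;  Well 3−Well 1: −12a + 64b = 65.
Solving gives a = 1.00309, b = 1.20370.
Unit vector along 155° is (sin 155°, cos 155°) = (0.4226, -0.9063).
Slope in that direction = a·(0.4226) + b·(-0.9063) = −0.66700.
Apparent dip = arctan|0.66700| = 33.70° (true dip is 57.5°, so apparent ≤ true as expected).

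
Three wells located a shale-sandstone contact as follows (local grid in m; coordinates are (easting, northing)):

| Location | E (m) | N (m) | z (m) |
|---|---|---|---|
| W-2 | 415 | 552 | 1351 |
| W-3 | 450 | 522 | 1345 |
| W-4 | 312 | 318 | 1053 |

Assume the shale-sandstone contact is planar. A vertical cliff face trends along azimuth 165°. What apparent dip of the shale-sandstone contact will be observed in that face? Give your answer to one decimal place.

Let the plane be z = a·E + b·N + c.
W-3−W-2: 35a − 30b = −6;  W-4−W-2: −103a − 234b = −298.
Solving gives a = 0.66809, b = 0.97943.
Unit vector along 165° is (sin 165°, cos 165°) = (0.2588, -0.9659).
Slope in that direction = a·(0.2588) + b·(-0.9659) = −0.77315.
Apparent dip = arctan|0.77315| = 37.7° (true dip is 49.9°, so apparent ≤ true as expected).

37.7°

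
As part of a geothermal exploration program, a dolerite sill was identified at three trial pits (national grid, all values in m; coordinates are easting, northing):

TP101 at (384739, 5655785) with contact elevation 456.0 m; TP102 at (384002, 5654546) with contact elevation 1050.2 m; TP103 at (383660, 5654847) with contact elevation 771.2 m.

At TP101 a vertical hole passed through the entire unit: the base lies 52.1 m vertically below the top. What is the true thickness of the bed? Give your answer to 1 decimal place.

Two edge vectors: TP101→TP102 = (-737, -1239, 594.2), TP101→TP103 = (-1079, -938, 315.2).
Normal n = (TP101→TP102) × (TP101→TP103) = (166826.8, -408839.4, -645575).
So ∂z/∂easting = −n_x/n_z = 0.25842 and ∂z/∂northing = −n_y/n_z = −0.63329.
|∇z| = √(a²+b²) = 0.68399, so dip δ = arctan(0.68399) = 34.37°.
True thickness = vertical thickness × cos δ = 52.1 × cos 34.37° = 43.0 m.

43.0 m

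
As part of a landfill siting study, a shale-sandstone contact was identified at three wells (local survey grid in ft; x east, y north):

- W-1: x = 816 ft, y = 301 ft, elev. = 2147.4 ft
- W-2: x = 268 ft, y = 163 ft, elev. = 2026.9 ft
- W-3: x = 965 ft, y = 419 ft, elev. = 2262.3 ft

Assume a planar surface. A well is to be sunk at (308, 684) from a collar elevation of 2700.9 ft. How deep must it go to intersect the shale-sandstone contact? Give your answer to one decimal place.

143.7 ft

Two edge vectors: W-1→W-2 = (-548, -138, -120.5), W-1→W-3 = (149, 118, 114.9).
Normal n = (W-1→W-2) × (W-1→W-3) = (-1637.2, 45010.7, -44102).
So ∂z/∂x = −n_x/n_z = −0.03712 and ∂z/∂y = −n_y/n_z = 1.02060.
Intercept c from W-1: 2147.4 + 30.29 − 307.20 = 1870.49.
At (308, 684): z_contact = −11.43 + 698.09 + 1870.49 = 2557.15 ft.
Depth below ground = 2700.9 − 2557.15 = 143.7 ft.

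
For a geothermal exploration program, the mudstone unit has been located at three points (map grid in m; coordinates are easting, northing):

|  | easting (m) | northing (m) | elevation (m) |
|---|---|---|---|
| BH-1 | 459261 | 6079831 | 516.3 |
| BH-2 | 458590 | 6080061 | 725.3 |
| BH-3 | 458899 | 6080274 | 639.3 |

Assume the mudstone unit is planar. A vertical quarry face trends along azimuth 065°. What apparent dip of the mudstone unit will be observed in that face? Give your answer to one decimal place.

Two edge vectors: BH-1→BH-2 = (-671, 230, 209), BH-1→BH-3 = (-362, 443, 123).
Normal n = (BH-1→BH-2) × (BH-1→BH-3) = (-64297, 6875, -213993).
So ∂z/∂easting = −n_x/n_z = −0.30046 and ∂z/∂northing = −n_y/n_z = 0.03213.
Unit vector along 065° is (sin 65°, cos 65°) = (0.9063, 0.4226).
Slope in that direction = a·(0.9063) + b·(0.4226) = −0.25873.
Apparent dip = arctan|0.25873| = 14.5° (true dip is 16.8°, so apparent ≤ true as expected).

14.5°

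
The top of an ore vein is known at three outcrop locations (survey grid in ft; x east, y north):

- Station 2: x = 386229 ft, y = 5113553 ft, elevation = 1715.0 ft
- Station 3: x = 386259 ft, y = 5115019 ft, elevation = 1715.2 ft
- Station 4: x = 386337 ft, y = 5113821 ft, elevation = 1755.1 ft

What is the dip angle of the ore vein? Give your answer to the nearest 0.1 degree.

21.3°

Two edge vectors: Station 2→Station 3 = (30, 1466, 0.2), Station 2→Station 4 = (108, 268, 40.1).
Normal n = (Station 2→Station 3) × (Station 2→Station 4) = (58733, -1181.4, -150288).
So ∂z/∂x = −n_x/n_z = 0.39080 and ∂z/∂y = −n_y/n_z = −0.00786.
Gradient magnitude |∇z| = √(a² + b²) = √(0.15273 + 0.00006) = 0.39088.
True dip = arctan(0.39088) = 21.3°, dipping toward W (azimuth ≈ 271°).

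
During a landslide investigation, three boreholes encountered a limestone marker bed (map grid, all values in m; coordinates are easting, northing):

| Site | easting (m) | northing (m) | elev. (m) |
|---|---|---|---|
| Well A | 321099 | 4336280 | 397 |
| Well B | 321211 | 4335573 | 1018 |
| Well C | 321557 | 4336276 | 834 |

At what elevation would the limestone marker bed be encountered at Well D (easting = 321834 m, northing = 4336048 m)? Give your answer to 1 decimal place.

1262.6 m

Let the plane be z = a·easting + b·northing + c.
Well B−Well A: 112a − 707b = 621;  Well C−Well A: 458a − 4b = 437.
Solving gives a = 0.947788519, b = −0.728214549.
Then c = 397 − a·321099 − b·4336280 = 2853805.24.
At (321834, 4336048): z = 305030.6 − 3157573.2 + 2853805.24 = 1262.6 m.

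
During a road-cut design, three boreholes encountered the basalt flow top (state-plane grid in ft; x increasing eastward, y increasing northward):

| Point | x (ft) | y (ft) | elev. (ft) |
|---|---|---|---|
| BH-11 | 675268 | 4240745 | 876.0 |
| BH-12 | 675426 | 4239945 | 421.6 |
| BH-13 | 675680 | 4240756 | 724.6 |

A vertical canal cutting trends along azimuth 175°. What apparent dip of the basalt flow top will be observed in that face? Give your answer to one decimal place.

Two edge vectors: BH-11→BH-12 = (158, -800, -454.4), BH-11→BH-13 = (412, 11, -151.4).
Normal n = (BH-11→BH-12) × (BH-11→BH-13) = (126118.4, -163291.6, 331338).
So ∂z/∂x = −n_x/n_z = −0.38063 and ∂z/∂y = −n_y/n_z = 0.49282.
Unit vector along 175° is (sin 175°, cos 175°) = (0.0872, -0.9962).
Slope in that direction = a·(0.0872) + b·(-0.9962) = −0.52412.
Apparent dip = arctan|0.52412| = 27.7° (true dip is 31.9°, so apparent ≤ true as expected).

27.7°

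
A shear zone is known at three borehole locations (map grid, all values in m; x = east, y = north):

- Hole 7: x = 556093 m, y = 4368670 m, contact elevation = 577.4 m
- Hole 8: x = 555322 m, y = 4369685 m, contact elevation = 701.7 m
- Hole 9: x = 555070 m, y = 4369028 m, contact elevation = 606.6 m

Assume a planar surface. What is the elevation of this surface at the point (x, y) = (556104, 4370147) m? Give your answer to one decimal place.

Two edge vectors: Hole 7→Hole 8 = (-771, 1015, 124.3), Hole 7→Hole 9 = (-1023, 358, 29.2).
Normal n = (Hole 7→Hole 8) × (Hole 7→Hole 9) = (-14861.4, -104645.7, 762327).
So ∂z/∂x = −n_x/n_z = 0.019494784 and ∂z/∂y = −n_y/n_z = 0.137271407.
Intercept c from Hole 7: 577.4 − 10840.91 − 599693.48 = −609956.99.
At (556104, 4370147): z = 10841.1 + 599896.2 − 609956.99 = 780.4 m.

780.4 m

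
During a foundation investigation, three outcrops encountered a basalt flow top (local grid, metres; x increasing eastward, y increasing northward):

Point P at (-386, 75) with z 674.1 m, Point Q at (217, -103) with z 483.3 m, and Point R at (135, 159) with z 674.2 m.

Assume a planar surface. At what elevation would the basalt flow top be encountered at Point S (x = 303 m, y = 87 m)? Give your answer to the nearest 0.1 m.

Two edge vectors: Point P→Point Q = (603, -178, -190.8), Point P→Point R = (521, 84, 0.1).
Normal n = (Point P→Point Q) × (Point P→Point R) = (16009.4, -99467.1, 143390).
So ∂z/∂x = −n_x/n_z = −0.11165 and ∂z/∂y = −n_y/n_z = 0.69368.
Intercept c from Point P: 674.1 − 43.10 − 52.03 = 578.98.
At (303, 87): z = −33.8 + 60.4 + 578.98 = 605.5 m.

605.5 m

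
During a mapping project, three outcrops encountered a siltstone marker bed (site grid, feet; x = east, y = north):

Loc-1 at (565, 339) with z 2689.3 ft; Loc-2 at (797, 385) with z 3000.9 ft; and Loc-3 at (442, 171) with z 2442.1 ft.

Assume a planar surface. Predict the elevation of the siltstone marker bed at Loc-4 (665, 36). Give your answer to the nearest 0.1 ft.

2639.3 ft

Let the plane be z = a·x + b·y + c.
Loc-2−Loc-1: 232a + 46b = 311.6;  Loc-3−Loc-1: −123a − 168b = −247.2.
Solving gives a = 1.22989, b = 0.57097.
Then c = 2689.3 − a·565 − b·339 = 1800.85.
At (665, 36): z = 817.9 + 20.6 + 1800.85 = 2639.3 ft.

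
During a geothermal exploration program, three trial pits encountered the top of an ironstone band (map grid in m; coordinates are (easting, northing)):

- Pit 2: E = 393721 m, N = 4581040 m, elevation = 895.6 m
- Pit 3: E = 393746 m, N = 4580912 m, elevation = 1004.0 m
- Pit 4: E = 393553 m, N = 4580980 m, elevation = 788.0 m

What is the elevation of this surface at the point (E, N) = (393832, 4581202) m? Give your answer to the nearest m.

884 m

Let the plane be z = a·E + b·N + c.
Pit 3−Pit 2: 25a − 128b = 108.4;  Pit 4−Pit 2: −168a − 60b = −107.6.
Solving gives a = 0.88144670, b = −0.67471744.
Then c = 895.6 − a·393721 − b·4581040 = 2744759.11.
At (393832, 4581202): z = 347141.9 − 3091016.9 + 2744759.11 = 884.1 m.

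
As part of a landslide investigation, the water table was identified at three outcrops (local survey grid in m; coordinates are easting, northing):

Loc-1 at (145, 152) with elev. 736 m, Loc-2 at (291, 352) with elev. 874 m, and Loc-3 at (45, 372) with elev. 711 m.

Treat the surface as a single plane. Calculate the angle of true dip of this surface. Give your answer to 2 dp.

Two edge vectors: Loc-1→Loc-2 = (146, 200, 138), Loc-1→Loc-3 = (-100, 220, -25).
Normal n = (Loc-1→Loc-2) × (Loc-1→Loc-3) = (-35360, -10150, 52120).
So ∂z/∂easting = −n_x/n_z = 0.67843 and ∂z/∂northing = −n_y/n_z = 0.19474.
Gradient magnitude |∇z| = √(a² + b²) = √(0.46027 + 0.03792) = 0.70583.
True dip = arctan(0.70583) = 35.22°, dipping toward WSW (azimuth ≈ 254°).

35.22°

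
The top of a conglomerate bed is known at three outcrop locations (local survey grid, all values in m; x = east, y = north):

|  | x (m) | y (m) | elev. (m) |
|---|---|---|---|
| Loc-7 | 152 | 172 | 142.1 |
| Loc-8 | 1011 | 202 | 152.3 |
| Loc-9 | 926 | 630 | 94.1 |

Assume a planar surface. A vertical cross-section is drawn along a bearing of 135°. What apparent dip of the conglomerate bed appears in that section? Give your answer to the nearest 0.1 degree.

Let the plane be z = a·x + b·y + c.
Loc-8−Loc-7: 859a + 30b = 10.2;  Loc-9−Loc-7: 774a + 458b = −48.
Solving gives a = 0.01651, b = −0.13270.
Unit vector along 135° is (sin 135°, cos 135°) = (0.7071, -0.7071).
Slope in that direction = a·(0.7071) + b·(-0.7071) = 0.10551.
Apparent dip = arctan|0.10551| = 6.0° (true dip is 7.6°, so apparent ≤ true as expected).

6.0°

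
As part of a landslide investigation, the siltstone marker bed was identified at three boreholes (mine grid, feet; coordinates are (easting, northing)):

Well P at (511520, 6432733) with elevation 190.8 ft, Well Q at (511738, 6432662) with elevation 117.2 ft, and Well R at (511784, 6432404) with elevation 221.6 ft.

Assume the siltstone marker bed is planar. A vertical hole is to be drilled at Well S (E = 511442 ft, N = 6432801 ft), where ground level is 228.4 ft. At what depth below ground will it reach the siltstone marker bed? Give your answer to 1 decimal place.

32.3 ft

Let the plane be z = a·E + b·N + c.
Well Q−Well P: 218a − 71b = −73.6;  Well R−Well P: 264a − 329b = 30.8.
Solving gives a = −0.498342708, b = −0.493502963.
Then c = 190.8 − a·511520 − b·6432733 = 3429675.86.
At (511442, 6432801): z_contact = −254873.39 − 3174606.36 + 3429675.86 = 196.11 ft.
Depth below ground = 228.4 − 196.11 = 32.3 ft.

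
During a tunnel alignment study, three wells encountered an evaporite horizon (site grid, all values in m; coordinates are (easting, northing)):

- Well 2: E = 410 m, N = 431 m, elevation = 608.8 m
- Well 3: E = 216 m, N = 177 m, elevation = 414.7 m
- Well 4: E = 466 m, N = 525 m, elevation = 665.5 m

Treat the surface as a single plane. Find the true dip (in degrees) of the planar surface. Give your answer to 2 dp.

Let the plane be z = a·E + b·N + c.
Well 3−Well 2: −194a − 254b = −194.1;  Well 4−Well 2: 56a + 94b = 56.7.
Solving gives a = 0.95803, b = 0.03245.
Gradient magnitude |∇z| = √(a² + b²) = √(0.91781 + 0.00105) = 0.95858.
True dip = arctan(0.95858) = 43.79°, dipping toward W (azimuth ≈ 268°).

43.79°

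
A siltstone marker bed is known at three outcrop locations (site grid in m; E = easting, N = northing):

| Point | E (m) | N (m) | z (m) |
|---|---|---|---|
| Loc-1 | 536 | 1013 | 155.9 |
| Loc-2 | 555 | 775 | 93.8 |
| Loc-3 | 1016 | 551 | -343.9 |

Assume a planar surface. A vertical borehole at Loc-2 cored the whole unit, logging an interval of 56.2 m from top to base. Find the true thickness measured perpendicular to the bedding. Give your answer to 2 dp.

Let the plane be z = a·E + b·N + c.
Loc-2−Loc-1: 19a − 238b = −62.1;  Loc-3−Loc-1: 480a − 462b = −499.8.
Solving gives a = −0.85587, b = 0.19260.
|∇z| = √(a²+b²) = 0.87728, so dip δ = arctan(0.87728) = 41.26°.
True thickness = vertical thickness × cos δ = 56.2 × cos 41.26° = 42.25 m.

42.25 m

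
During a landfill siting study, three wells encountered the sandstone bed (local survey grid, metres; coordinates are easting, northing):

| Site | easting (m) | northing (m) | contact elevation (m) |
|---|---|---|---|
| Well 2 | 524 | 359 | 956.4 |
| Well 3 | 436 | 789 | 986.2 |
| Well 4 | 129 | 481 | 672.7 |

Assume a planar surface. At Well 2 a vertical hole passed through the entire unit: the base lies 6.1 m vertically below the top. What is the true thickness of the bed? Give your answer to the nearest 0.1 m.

Let the plane be z = a·easting + b·northing + c.
Well 3−Well 2: −88a + 430b = 29.8;  Well 4−Well 2: −395a + 122b = −283.7.
Solving gives a = 0.78954, b = 0.23088.
|∇z| = √(a²+b²) = 0.82260, so dip δ = arctan(0.82260) = 39.44°.
True thickness = vertical thickness × cos δ = 6.1 × cos 39.44° = 4.7 m.

4.7 m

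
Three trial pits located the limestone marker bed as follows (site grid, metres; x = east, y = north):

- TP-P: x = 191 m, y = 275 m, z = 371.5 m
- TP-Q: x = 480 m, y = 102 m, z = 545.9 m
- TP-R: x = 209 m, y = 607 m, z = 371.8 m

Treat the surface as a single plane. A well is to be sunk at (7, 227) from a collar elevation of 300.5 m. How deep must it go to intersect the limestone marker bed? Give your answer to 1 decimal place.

35.2 m

Let the plane be z = a·x + b·y + c.
TP-Q−TP-P: 289a − 173b = 174.4;  TP-R−TP-P: 18a + 332b = 0.3.
Solving gives a = 0.58501, b = −0.03081.
Then c = 371.5 − a·191 − b·275 = 268.24.
At (7, 227): z_contact = 4.10 − 6.99 + 268.24 = 265.34 m.
Depth below ground = 300.5 − 265.34 = 35.2 m.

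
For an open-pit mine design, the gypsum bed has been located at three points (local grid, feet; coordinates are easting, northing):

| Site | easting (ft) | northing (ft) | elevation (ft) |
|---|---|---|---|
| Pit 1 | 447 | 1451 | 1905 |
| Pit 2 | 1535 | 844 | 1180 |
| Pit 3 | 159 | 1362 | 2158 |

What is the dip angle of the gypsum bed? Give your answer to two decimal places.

40.01°

Two edge vectors: Pit 1→Pit 2 = (1088, -607, -725), Pit 1→Pit 3 = (-288, -89, 253).
Normal n = (Pit 1→Pit 2) × (Pit 1→Pit 3) = (-218096, -66464, -271648).
So ∂z/∂easting = −n_x/n_z = −0.80286 and ∂z/∂northing = −n_y/n_z = −0.24467.
Gradient magnitude |∇z| = √(a² + b²) = √(0.64459 + 0.05986) = 0.83932.
True dip = arctan(0.83932) = 40.01°, dipping toward ENE (azimuth ≈ 073°).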